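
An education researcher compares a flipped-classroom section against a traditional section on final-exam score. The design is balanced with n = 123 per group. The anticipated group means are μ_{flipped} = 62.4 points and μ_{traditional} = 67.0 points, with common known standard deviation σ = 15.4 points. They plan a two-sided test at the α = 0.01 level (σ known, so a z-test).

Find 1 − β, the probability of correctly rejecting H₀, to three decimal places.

Standardized effect: d = |μ_{flipped} − μ_{traditional}| / σ = |62.4 − 67.0| / 15.4 = 0.2987
Noncentrality parameter: δ = d·√(n/2) = 0.2987 × √(123/2) = 2.3425
Two-sided α = 0.01 → critical value z_{0.005} = 2.576.
Power = Φ(δ − 2.576) + Φ(−δ − 2.576) = Φ(-0.233) + Φ(-4.918) = 0.4077 + 0.0000 = 0.4077.

Power ≈ 0.408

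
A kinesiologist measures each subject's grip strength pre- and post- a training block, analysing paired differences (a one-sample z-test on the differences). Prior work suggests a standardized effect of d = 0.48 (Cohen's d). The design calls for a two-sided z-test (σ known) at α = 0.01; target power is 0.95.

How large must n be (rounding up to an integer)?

For power 0.95 need Φ(δ − z_{0.005}) = 0.95, so δ = z_{0.005} + z_{0.05} = 2.576 + 1.645 = 4.221.
(Ignoring the negligible lower-tail rejection probability gives the usual closed-form inversion.)
δ = d·√n ⇒ n = (δ/d)² = (4.221 / 0.48)² = 77.32.
Round up to the next whole unit.

n = 78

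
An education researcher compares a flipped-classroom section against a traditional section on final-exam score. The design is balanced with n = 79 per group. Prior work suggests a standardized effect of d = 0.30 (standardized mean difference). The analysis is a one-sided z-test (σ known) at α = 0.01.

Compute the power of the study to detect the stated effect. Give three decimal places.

Power ≈ 0.330

Noncentrality parameter: δ = d·√(n/2) = 0.30 × √(79/2) = 1.8855
One-sided α = 0.01 → critical value z_{0.01} = 2.326.
Power = P(Z > 2.326 − δ) = Φ(-0.441) = 0.3297.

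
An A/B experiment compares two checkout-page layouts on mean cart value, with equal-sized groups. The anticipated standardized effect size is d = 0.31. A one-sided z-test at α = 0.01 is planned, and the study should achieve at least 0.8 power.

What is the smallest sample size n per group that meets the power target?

For power 0.8 need Φ(δ − z_{0.01}) = 0.8, so δ = z_{0.01} + z_{0.20} = 2.326 + 0.842 = 3.168.
δ = d·√(n/2) ⇒ n = 2(δ/d)² = 2 × (3.168 / 0.31)² = 208.87.
Round up to the next whole unit.

n = 209 per group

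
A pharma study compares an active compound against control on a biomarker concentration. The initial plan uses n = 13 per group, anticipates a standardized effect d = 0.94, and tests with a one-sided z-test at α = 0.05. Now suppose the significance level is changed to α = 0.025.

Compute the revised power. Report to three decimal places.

Power ≈ 0.669

δ = d·√(n/2) = 0.94 × √(13/2) = 2.3965 (unchanged). New critical value: z_{0.025} = 1.960.
Revised power = P(Z > 1.960 − δ) = Φ(0.437) = 0.6688.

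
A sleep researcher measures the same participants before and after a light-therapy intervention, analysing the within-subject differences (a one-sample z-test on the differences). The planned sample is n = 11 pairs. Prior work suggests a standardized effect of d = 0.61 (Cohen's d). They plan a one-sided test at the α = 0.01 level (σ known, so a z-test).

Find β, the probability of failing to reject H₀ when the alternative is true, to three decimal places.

β ≈ 0.619

Noncentrality parameter: δ = d·√n = 0.61 × √11 = 2.0231
One-sided α = 0.01 → critical value z_{0.01} = 2.326.
Power = Φ(δ − 2.326) = Φ(-0.303) = 0.3809.
Type II error: β = 1 − power = 1 − 0.3809 = 0.6191.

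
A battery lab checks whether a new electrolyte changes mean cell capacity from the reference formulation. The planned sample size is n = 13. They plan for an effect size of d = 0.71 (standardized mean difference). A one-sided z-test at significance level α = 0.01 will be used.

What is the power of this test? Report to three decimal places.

Power ≈ 0.592

Noncentrality parameter: δ = d·√n = 0.71 × √13 = 2.5599
One-sided α = 0.01 → critical value z_{0.01} = 2.326.
Power = P(Z > 2.326 − δ) = Φ(0.234) = 0.5923.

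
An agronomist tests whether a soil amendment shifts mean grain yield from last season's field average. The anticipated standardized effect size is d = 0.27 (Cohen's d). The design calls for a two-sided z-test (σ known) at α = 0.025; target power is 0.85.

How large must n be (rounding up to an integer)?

Set Φ(δ − 2.241) = 0.85; then δ − 2.241 = Φ⁻¹(0.85) = 1.036, giving δ = 3.278.
(Ignoring the negligible lower-tail rejection probability gives the usual closed-form inversion.)
δ = d·√n ⇒ n = (δ/d)² = (3.278 / 0.27)² = 147.38.
Round up to the next whole unit.

n = 148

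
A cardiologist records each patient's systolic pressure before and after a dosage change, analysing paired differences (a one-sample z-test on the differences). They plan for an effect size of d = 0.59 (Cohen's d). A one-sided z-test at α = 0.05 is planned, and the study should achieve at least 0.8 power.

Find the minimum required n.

n = 18

For power 0.8 need Φ(δ − z_{0.05}) = 0.8, so δ = z_{0.05} + z_{0.20} = 1.645 + 0.842 = 2.486.
δ = d·√n ⇒ n = (δ/d)² = (2.486 / 0.59)² = 17.76.
Round up to the next whole unit.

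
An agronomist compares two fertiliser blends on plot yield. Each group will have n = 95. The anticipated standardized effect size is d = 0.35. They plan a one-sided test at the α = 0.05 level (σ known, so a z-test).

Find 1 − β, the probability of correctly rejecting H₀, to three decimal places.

Noncentrality parameter: δ = d·√(n/2) = 0.35 × √(95/2) = 2.4122
One-sided α = 0.05 → critical value z_{0.05} = 1.645.
Power = P(Z > 1.645 − δ) = Φ(0.767) = 0.7786.

Power ≈ 0.779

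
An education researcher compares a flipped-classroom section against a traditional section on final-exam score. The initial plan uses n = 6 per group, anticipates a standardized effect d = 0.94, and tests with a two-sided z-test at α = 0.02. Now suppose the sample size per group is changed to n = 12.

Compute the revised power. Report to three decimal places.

With n = 12 per group: δ = d·√(n/2) = 0.94 × √(12/2) = 2.3025. Critical value z_{0.01} = 2.326.
Revised power = Φ(δ − 2.326) + Φ(−δ − 2.326) = Φ(-0.024) + Φ(-4.629) = 0.4905 + 0.0000 = 0.4905.

Power ≈ 0.490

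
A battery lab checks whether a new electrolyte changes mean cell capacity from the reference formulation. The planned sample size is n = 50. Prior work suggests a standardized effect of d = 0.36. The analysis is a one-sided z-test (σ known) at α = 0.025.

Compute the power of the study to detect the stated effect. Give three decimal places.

Power ≈ 0.721

Noncentrality parameter: δ = d·√n = 0.36 × √50 = 2.5456
One-sided α = 0.025 → critical value z_{0.025} = 1.960.
Power = P(Z > 1.960 − δ) = Φ(0.586) = 0.7209.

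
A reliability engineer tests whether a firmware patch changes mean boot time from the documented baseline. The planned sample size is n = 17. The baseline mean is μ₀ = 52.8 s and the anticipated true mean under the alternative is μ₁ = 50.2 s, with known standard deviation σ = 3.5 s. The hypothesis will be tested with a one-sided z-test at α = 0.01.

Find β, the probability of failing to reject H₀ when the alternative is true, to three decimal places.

β ≈ 0.231

Standardized effect: d = |μ₁ − μ₀| / σ = |50.2 − 52.8| / 3.5 = 0.7429
Noncentrality parameter: δ = d·√n = 0.7429 × √17 = 3.0629
One-sided α = 0.01 → critical value z_{0.01} = 2.326.
Power = P(Z > 2.326 − δ) = Φ(0.737) = 0.7693.
Type II error: β = 1 − power = 1 − 0.7693 = 0.2307.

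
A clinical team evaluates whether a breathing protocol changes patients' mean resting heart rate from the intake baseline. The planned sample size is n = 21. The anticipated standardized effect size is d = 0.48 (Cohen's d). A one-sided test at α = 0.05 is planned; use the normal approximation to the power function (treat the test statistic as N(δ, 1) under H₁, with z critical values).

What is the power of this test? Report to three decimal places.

Power ≈ 0.710

Noncentrality parameter: δ = d·√n = 0.48 × √21 = 2.1996
Critical value for a one-sided test at α = 0.05: z_α = 1.645.
Power = P(Z > 1.645 − δ) = Φ(0.555) = 0.7105.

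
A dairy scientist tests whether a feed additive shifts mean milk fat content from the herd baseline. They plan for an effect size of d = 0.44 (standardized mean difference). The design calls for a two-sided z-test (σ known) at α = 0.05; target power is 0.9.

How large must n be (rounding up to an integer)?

For power 0.9 need Φ(δ − z_{0.025}) = 0.9, so δ = z_{0.025} + z_{0.10} = 1.960 + 1.282 = 3.242.
(Ignoring the negligible lower-tail rejection probability gives the usual closed-form inversion.)
δ = d·√n ⇒ n = (δ/d)² = (3.242 / 0.44)² = 54.27.
Round up to the next whole unit.

n = 55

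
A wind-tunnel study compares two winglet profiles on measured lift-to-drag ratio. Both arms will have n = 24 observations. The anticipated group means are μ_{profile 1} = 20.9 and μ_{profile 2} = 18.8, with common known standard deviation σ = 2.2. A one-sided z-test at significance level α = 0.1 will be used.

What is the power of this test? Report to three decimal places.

Standardized effect: d = |μ_{profile 1} − μ_{profile 2}| / σ = |20.9 − 18.8| / 2.2 = 0.9545
Noncentrality parameter: δ = d·√(n/2) = 0.9545 × √(24/2) = 3.3066
One-sided α = 0.1 → critical value z_{0.1} = 1.282.
Power = Φ(δ − 1.282) = Φ(2.025) = 0.9786.

Power ≈ 0.979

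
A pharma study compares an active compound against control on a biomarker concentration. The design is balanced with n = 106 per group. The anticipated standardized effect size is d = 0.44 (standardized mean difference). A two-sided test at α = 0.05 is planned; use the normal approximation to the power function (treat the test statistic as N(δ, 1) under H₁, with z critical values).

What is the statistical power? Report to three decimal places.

Noncentrality parameter: δ = d·√(n/2) = 0.44 × √(106/2) = 3.2032
Two-sided α = 0.05 → critical value z_{0.025} = 1.960.
Power = Φ(δ − 1.960) + Φ(−δ − 1.960) = Φ(1.243) + Φ(-5.163) = 0.8931 + 0.0000 = 0.8931.

Power ≈ 0.893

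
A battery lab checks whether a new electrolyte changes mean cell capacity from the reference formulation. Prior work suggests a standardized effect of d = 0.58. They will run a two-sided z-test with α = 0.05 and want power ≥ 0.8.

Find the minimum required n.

n = 24

For power 0.8 need Φ(δ − z_{0.025}) = 0.8, so δ = z_{0.025} + z_{0.20} = 1.960 + 0.842 = 2.802.
(For δ > 0 the lower-tail rejection region contributes negligibly to power, so the one-term inversion is standard.)
δ = d·√n ⇒ n = (δ/d)² = (2.802 / 0.58)² = 23.33.
Rounding up, n = 24.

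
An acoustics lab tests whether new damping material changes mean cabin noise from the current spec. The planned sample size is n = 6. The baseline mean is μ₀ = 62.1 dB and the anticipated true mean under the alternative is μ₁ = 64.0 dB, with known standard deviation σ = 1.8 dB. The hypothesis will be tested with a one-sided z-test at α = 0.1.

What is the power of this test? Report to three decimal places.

Standardized effect: d = |μ₁ − μ₀| / σ = |64.0 − 62.1| / 1.8 = 1.0556
Noncentrality parameter: δ = d·√n = 1.0556 × √6 = 2.5856
Critical value for a one-sided test at α = 0.1: z_α = 1.282.
Power = Φ(δ − 1.282) = Φ(1.304) = 0.9039.

Power ≈ 0.904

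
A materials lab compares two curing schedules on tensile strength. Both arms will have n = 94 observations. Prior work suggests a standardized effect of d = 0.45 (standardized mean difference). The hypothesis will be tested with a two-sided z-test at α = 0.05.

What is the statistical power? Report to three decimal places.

Power ≈ 0.870

Noncentrality parameter: δ = d·√(n/2) = 0.45 × √(94/2) = 3.0850
Critical value for a two-sided test at α = 0.05: z_{α/2} = 1.960.
Power = Φ(δ − 1.960) + Φ(−δ − 1.960) = Φ(1.125) + Φ(-5.045) = 0.8697 + 0.0000 = 0.8697.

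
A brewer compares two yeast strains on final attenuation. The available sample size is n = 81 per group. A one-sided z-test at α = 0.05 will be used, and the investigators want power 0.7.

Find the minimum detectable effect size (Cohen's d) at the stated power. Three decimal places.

Required noncentrality: δ = z_{0.05} + z_{0.30} = 1.645 + 0.524 = 2.169.
δ = d·√(n/2) ⇒ d = δ/√(n/2) = 2.169/√(81/2) = 0.3409.

d ≈ 0.341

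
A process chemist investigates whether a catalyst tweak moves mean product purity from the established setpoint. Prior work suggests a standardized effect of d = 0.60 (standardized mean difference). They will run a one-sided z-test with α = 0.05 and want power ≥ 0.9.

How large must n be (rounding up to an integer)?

For power 0.9 need Φ(δ − z_{0.05}) = 0.9, so δ = z_{0.05} + z_{0.10} = 1.645 + 1.282 = 2.926.
δ = d·√n ⇒ n = (δ/d)² = (2.926 / 0.60)² = 23.79.
Rounding up, n = 24.

n = 24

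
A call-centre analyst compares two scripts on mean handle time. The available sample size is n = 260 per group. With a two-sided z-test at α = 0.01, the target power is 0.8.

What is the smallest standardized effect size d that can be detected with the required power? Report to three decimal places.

d ≈ 0.300

Need Φ(δ − 2.576) = 0.8, so δ = 2.576 + 0.842 = 3.417.
(Lower-tail contribution to power is negligible for δ > 0.)
δ = d·√(n/2) ⇒ d = δ/√(n/2) = 3.417/√(260/2) = 0.2997.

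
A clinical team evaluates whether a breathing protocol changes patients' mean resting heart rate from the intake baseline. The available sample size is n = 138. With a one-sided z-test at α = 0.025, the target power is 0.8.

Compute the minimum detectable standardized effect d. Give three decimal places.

d ≈ 0.238

Need Φ(δ − 1.960) = 0.8, so δ = 1.960 + 0.842 = 2.802.
δ = d·√n ⇒ d = δ/√n = 2.802/√138 = 0.2385.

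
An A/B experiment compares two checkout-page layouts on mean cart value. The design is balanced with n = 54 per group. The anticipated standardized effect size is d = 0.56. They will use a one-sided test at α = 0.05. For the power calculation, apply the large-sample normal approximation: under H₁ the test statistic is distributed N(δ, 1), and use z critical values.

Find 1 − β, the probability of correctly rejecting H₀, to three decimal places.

Noncentrality parameter: δ = d·√(n/2) = 0.56 × √(54/2) = 2.9098
Critical value for a one-sided test at α = 0.05: z_α = 1.645.
Power = Φ(δ − 1.645) = Φ(1.265) = 0.8971.

Power ≈ 0.897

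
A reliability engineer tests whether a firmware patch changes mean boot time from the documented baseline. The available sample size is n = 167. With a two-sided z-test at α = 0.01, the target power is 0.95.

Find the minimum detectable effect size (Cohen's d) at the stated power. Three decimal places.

Need Φ(δ − 2.576) = 0.95, so δ = 2.576 + 1.645 = 4.221.
(The second rejection-region term Φ(−δ − z_{α/2}) is negligible and dropped.)
δ = d·√n ⇒ d = δ/√n = 4.221/√167 = 0.3266.

d ≈ 0.327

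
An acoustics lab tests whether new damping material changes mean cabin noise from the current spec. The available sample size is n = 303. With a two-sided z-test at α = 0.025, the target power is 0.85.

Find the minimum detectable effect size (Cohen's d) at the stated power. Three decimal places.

d ≈ 0.188

Required noncentrality: δ = z_{0.0125} + z_{0.15} = 2.241 + 1.036 = 3.278.
(The second rejection-region term Φ(−δ − z_{α/2}) is negligible and dropped.)
δ = d·√n ⇒ d = δ/√n = 3.278/√303 = 0.1883.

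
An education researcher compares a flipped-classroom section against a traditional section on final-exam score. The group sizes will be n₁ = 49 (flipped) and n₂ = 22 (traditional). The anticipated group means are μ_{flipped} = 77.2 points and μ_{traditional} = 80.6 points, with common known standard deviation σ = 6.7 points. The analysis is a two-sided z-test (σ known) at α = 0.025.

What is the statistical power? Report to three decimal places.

Power ≈ 0.396

Standardized effect: d = |μ_{flipped} − μ_{traditional}| / σ = |77.2 − 80.6| / 6.7 = 0.5075
Noncentrality parameter: δ = d / √(1/n₁ + 1/n₂) = 0.5075 / √(1/49 + 1/22) = 1.9774
Critical value for a two-sided test at α = 0.025: z_{α/2} = 2.241.
Power = Φ(δ − 2.241) + Φ(−δ − 2.241) = Φ(-0.264) + Φ(-4.219) = 0.3959 + 0.0000 = 0.3959.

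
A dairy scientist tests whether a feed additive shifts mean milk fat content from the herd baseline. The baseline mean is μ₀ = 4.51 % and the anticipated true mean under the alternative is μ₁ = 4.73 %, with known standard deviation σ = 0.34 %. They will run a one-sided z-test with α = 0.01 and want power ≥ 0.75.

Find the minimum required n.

Standardized effect: d = |μ₁ − μ₀| / σ = |4.73 − 4.51| / 0.34 = 0.6471
Set Φ(δ − 2.326) = 0.75; then δ − 2.326 = Φ⁻¹(0.75) = 0.674, giving δ = 3.001.
δ = d·√n ⇒ n = (δ/d)² = (3.001 / 0.6471)² = 21.51.
Rounding up, n = 22.

n = 22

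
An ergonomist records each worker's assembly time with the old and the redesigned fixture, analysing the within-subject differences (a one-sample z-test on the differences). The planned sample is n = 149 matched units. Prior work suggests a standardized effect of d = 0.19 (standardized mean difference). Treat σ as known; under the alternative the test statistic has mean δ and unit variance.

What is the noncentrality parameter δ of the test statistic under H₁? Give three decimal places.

The noncentrality parameter scales effect size by the design's sample-size factor: δ = d·√n = 0.19 × √149 = 2.3192

δ ≈ 2.319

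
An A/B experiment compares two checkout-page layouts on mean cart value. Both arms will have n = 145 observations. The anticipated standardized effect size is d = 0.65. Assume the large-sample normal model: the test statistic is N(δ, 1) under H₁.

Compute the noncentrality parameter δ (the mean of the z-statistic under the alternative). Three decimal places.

δ ≈ 5.535

δ = d·√(n/2) = 0.65 × √(145/2) = 5.5346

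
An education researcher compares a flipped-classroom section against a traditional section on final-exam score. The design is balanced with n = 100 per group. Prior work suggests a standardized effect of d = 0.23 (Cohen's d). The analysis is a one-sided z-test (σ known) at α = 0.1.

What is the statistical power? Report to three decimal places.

Noncentrality parameter: δ = d·√(n/2) = 0.23 × √(100/2) = 1.6263
Critical value for a one-sided test at α = 0.1: z_α = 1.282.
Power = Φ(δ − 1.282) = Φ(0.345) = 0.6349.

Power ≈ 0.635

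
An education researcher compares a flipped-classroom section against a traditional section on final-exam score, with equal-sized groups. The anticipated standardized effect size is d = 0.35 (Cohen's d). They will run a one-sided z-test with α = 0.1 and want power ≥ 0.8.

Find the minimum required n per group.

n = 74 per group

For power 0.8 need Φ(δ − z_{0.1}) = 0.8, so δ = z_{0.1} + z_{0.20} = 1.282 + 0.842 = 2.123.
δ = d·√(n/2) ⇒ n = 2(δ/d)² = 2 × (2.123 / 0.35)² = 73.60.
Round up to the next whole unit.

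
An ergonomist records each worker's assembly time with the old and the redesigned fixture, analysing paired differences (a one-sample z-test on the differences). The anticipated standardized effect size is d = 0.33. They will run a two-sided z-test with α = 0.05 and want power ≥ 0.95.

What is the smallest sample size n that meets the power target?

For power 0.95 need Φ(δ − z_{0.025}) = 0.95, so δ = z_{0.025} + z_{0.05} = 1.960 + 1.645 = 3.605.
(For δ > 0 the lower-tail rejection region contributes negligibly to power, so the one-term inversion is standard.)
δ = d·√n ⇒ n = (δ/d)² = (3.605 / 0.33)² = 119.33.
Round up to the next whole unit.

n = 120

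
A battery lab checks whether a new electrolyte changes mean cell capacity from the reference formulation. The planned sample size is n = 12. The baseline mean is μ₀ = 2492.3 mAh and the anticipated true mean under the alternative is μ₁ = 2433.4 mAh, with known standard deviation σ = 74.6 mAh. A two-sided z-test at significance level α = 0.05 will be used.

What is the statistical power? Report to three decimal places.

Power ≈ 0.781

Standardized effect: d = |μ₁ − μ₀| / σ = |2433.4 − 2492.3| / 74.6 = 0.7895
Noncentrality parameter: δ = d·√n = 0.7895 × √12 = 2.7351
Critical value for a two-sided test at α = 0.05: z_{α/2} = 1.960.
Power = Φ(δ − 1.960) + Φ(−δ − 1.960) = Φ(0.775) + Φ(-4.695) = 0.7809 + 0.0000 = 0.7809.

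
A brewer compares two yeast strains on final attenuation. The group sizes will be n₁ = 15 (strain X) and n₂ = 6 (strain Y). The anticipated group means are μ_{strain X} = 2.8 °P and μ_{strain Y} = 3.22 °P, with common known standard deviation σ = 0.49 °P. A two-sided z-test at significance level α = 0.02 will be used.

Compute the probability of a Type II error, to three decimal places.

Standardized effect: d = |μ_{strain X} − μ_{strain Y}| / σ = |2.8 − 3.22| / 0.49 = 0.8571
Noncentrality parameter: δ = d / √(1/n₁ + 1/n₂) = 0.8571 / √(1/15 + 1/6) = 1.7745
Critical value for a two-sided test at α = 0.02: z_{α/2} = 2.326.
Power = Φ(δ − 2.326) + Φ(−δ − 2.326) = Φ(-0.552) + Φ(-4.101) = 0.2905 + 0.0000 = 0.2905.
Type II error: β = 1 − power = 1 − 0.2905 = 0.7095.

β ≈ 0.709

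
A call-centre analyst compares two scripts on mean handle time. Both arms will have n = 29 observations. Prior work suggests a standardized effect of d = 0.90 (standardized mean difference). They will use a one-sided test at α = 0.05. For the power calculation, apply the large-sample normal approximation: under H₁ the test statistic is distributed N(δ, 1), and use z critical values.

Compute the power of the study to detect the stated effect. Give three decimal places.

Power ≈ 0.963

Noncentrality parameter: δ = d·√(n/2) = 0.90 × √(29/2) = 3.4271
One-sided α = 0.05 → critical value z_{0.05} = 1.645.
Power = Φ(δ − 1.645) = Φ(1.782) = 0.9626.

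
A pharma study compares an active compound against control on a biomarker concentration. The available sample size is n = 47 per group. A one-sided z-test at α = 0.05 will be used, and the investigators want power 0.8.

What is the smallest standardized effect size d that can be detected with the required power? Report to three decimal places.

d ≈ 0.513

Need Φ(δ − 1.645) = 0.8, so δ = 1.645 + 0.842 = 2.486.
δ = d·√(n/2) ⇒ d = δ/√(n/2) = 2.486/√(47/2) = 0.5129.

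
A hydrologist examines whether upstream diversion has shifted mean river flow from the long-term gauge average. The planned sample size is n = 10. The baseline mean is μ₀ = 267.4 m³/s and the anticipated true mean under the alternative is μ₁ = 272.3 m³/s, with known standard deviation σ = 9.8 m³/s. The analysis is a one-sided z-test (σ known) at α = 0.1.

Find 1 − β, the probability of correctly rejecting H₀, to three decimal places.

Power ≈ 0.618

Standardized effect: d = |μ₁ − μ₀| / σ = |272.3 − 267.4| / 9.8 = 0.5000
Noncentrality parameter: δ = d·√n = 0.5000 × √10 = 1.5811
Critical value for a one-sided test at α = 0.1: z_α = 1.282.
Power = Φ(δ − 1.282) = Φ(0.300) = 0.6178.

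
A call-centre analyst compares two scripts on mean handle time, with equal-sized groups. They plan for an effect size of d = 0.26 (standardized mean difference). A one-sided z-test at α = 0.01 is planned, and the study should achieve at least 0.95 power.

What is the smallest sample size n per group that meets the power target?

n = 467 per group

Set Φ(δ − 2.326) = 0.95; then δ − 2.326 = Φ⁻¹(0.95) = 1.645, giving δ = 3.971.
δ = d·√(n/2) ⇒ n = 2(δ/d)² = 2 × (3.971 / 0.26)² = 466.58.
Round up to the next whole unit.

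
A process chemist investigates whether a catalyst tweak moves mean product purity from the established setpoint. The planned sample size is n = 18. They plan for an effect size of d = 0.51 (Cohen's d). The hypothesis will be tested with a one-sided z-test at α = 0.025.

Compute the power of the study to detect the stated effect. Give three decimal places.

Power ≈ 0.581

Noncentrality parameter: δ = d·√n = 0.51 × √18 = 2.1637
Critical value for a one-sided test at α = 0.025: z_α = 1.960.
Power = P(Z > 1.960 − δ) = Φ(0.204) = 0.5807.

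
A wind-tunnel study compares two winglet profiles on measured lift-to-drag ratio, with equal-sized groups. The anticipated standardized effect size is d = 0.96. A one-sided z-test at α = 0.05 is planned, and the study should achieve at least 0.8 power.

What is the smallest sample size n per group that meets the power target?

n = 14 per group

For power 0.8 need Φ(δ − z_{0.05}) = 0.8, so δ = z_{0.05} + z_{0.20} = 1.645 + 0.842 = 2.486.
δ = d·√(n/2) ⇒ n = 2(δ/d)² = 2 × (2.486 / 0.96)² = 13.42.
Rounding up, n = 14 per group.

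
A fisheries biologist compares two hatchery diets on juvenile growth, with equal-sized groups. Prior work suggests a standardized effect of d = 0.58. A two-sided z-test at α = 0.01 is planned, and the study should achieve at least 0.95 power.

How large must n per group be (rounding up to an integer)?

n = 106 per group

For power 0.95 need Φ(δ − z_{0.005}) = 0.95, so δ = z_{0.005} + z_{0.05} = 2.576 + 1.645 = 4.221.
(Ignoring the negligible lower-tail rejection probability gives the usual closed-form inversion.)
δ = d·√(n/2) ⇒ n = 2(δ/d)² = 2 × (4.221 / 0.58)² = 105.91.
Round up to the next whole unit.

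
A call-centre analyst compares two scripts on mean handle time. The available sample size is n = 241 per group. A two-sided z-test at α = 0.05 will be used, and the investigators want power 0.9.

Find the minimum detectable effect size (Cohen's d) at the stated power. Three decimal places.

Need Φ(δ − 1.960) = 0.9, so δ = 1.960 + 1.282 = 3.242.
(Lower-tail contribution to power is negligible for δ > 0.)
δ = d·√(n/2) ⇒ d = δ/√(n/2) = 3.242/√(241/2) = 0.2953.

d ≈ 0.295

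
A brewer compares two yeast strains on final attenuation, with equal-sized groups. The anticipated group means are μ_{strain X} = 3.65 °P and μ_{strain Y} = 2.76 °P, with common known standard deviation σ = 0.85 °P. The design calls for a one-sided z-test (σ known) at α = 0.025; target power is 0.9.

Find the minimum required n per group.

Standardized effect: d = |μ_{strain X} − μ_{strain Y}| / σ = |3.65 − 2.76| / 0.85 = 1.0471
For power 0.9 need Φ(δ − z_{0.025}) = 0.9, so δ = z_{0.025} + z_{0.10} = 1.960 + 1.282 = 3.242.
δ = d·√(n/2) ⇒ n = 2(δ/d)² = 2 × (3.242 / 1.0471)² = 19.17.
Round up to the next whole unit.

n = 20 per group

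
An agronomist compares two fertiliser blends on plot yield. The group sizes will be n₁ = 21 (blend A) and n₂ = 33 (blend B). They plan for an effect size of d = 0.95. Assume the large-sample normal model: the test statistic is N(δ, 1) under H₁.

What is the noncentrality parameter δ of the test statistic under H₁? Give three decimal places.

δ = d / √(1/n₁ + 1/n₂) = 0.95 / √(1/21 + 1/33) = 3.4032

δ ≈ 3.403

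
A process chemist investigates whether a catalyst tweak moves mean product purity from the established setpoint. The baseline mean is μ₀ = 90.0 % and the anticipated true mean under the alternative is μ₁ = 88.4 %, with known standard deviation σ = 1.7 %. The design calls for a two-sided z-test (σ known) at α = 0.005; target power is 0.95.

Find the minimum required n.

Standardized effect: d = |μ₁ − μ₀| / σ = |88.4 − 90.0| / 1.7 = 0.9412
For power 0.95 need Φ(δ − z_{0.0025}) = 0.95, so δ = z_{0.0025} + z_{0.05} = 2.807 + 1.645 = 4.452.
(For δ > 0 the lower-tail rejection region contributes negligibly to power, so the one-term inversion is standard.)
δ = d·√n ⇒ n = (δ/d)² = (4.452 / 0.9412)² = 22.37.
Rounding up, n = 23.

n = 23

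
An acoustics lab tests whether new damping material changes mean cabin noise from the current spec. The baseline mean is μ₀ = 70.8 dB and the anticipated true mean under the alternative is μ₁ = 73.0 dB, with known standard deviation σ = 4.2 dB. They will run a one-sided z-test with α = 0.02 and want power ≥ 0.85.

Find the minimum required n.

n = 35

Standardized effect: d = |μ₁ − μ₀| / σ = |73.0 − 70.8| / 4.2 = 0.5238
For power 0.85 need Φ(δ − z_{0.02}) = 0.85, so δ = z_{0.02} + z_{0.15} = 2.054 + 1.036 = 3.090.
δ = d·√n ⇒ n = (δ/d)² = (3.090 / 0.5238)² = 34.80.
Round up to the next whole unit.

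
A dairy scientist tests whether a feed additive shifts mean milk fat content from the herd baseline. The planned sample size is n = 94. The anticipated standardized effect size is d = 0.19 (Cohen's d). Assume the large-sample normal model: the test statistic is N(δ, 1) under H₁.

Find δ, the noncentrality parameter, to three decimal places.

δ = d·√n = 0.19 × √94 = 1.8421

δ ≈ 1.842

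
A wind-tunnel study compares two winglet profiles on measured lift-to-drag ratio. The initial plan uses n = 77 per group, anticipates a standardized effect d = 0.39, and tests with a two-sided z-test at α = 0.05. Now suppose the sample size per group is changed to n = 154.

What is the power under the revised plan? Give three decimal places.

With n = 154 per group: δ = d·√(n/2) = 0.39 × √(154/2) = 3.4222. Critical value z_{0.025} = 1.960.
Revised power = Φ(δ − 1.960) + Φ(−δ − 1.960) = Φ(1.462) + Φ(-5.382) = 0.9282 + 0.0000 = 0.9282.

Power ≈ 0.928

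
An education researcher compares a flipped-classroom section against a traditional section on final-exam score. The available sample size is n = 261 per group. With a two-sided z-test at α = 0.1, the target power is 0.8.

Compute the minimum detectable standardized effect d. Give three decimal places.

Need Φ(δ − 1.645) = 0.8, so δ = 1.645 + 0.842 = 2.486.
(The second rejection-region term Φ(−δ − z_{α/2}) is negligible and dropped.)
δ = d·√(n/2) ⇒ d = δ/√(n/2) = 2.486/√(261/2) = 0.2177.

d ≈ 0.218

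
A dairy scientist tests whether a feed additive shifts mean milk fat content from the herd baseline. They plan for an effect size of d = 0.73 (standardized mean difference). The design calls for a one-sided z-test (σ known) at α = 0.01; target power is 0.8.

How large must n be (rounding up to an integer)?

n = 19

Set Φ(δ − 2.326) = 0.8; then δ − 2.326 = Φ⁻¹(0.8) = 0.842, giving δ = 3.168.
δ = d·√n ⇒ n = (δ/d)² = (3.168 / 0.73)² = 18.83.
Rounding up, n = 19.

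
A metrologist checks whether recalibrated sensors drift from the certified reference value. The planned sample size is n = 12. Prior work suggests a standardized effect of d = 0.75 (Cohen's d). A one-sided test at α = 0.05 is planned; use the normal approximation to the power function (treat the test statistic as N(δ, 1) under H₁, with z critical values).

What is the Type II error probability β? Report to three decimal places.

Noncentrality parameter: δ = d·√n = 0.75 × √12 = 2.5981
One-sided α = 0.05 → critical value z_{0.05} = 1.645.
Power = Φ(δ − 1.645) = Φ(0.953) = 0.8298.
Type II error: β = 1 − power = 1 − 0.8298 = 0.1702.

β ≈ 0.170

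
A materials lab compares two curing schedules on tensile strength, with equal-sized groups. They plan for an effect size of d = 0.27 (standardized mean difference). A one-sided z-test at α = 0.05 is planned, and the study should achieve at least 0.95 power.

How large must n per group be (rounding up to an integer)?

n = 297 per group

Set Φ(δ − 1.645) = 0.95; then δ − 1.645 = Φ⁻¹(0.95) = 1.645, giving δ = 3.290.
δ = d·√(n/2) ⇒ n = 2(δ/d)² = 2 × (3.290 / 0.27)² = 296.90.
Rounding up, n = 297 per group.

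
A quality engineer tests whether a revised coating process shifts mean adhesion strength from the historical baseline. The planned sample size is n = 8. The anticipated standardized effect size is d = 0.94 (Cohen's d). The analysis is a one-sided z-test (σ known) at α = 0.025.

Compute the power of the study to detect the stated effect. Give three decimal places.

Power ≈ 0.758

Noncentrality parameter: δ = d·√n = 0.94 × √8 = 2.6587
Critical value for a one-sided test at α = 0.025: z_α = 1.960.
Power = Φ(δ − 1.960) = Φ(0.699) = 0.7576.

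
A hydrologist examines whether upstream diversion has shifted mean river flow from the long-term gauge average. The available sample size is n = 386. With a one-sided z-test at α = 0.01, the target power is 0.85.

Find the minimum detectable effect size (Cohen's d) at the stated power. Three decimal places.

d ≈ 0.171

Need Φ(δ − 2.326) = 0.85, so δ = 2.326 + 1.036 = 3.363.
δ = d·√n ⇒ d = δ/√n = 3.363/√386 = 0.1712.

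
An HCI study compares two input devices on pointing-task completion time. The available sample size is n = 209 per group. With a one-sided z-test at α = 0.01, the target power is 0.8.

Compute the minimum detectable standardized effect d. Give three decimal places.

Need Φ(δ − 2.326) = 0.8, so δ = 2.326 + 0.842 = 3.168.
δ = d·√(n/2) ⇒ d = δ/√(n/2) = 3.168/√(209/2) = 0.3099.

d ≈ 0.310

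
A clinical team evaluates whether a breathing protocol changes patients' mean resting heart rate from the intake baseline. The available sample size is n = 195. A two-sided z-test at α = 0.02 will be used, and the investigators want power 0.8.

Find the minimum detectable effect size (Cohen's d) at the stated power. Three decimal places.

Need Φ(δ − 2.326) = 0.8, so δ = 2.326 + 0.842 = 3.168.
(Lower-tail contribution to power is negligible for δ > 0.)
δ = d·√n ⇒ d = δ/√n = 3.168/√195 = 0.2269.

d ≈ 0.227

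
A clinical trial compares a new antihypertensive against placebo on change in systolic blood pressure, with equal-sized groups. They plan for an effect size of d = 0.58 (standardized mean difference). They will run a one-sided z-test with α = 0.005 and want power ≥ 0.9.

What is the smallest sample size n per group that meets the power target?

n = 89 per group

Set Φ(δ − 2.576) = 0.9; then δ − 2.576 = Φ⁻¹(0.9) = 1.282, giving δ = 3.857.
δ = d·√(n/2) ⇒ n = 2(δ/d)² = 2 × (3.857 / 0.58)² = 88.46.
Rounding up, n = 89 per group.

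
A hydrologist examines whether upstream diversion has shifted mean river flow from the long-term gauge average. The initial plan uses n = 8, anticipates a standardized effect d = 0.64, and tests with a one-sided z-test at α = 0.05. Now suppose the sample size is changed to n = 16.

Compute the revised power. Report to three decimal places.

Power ≈ 0.820

With n = 16: δ = d·√n = 0.64 × √16 = 2.5600. Critical value z_{0.05} = 1.645.
Revised power = P(Z > 1.645 − δ) = Φ(0.915) = 0.8199.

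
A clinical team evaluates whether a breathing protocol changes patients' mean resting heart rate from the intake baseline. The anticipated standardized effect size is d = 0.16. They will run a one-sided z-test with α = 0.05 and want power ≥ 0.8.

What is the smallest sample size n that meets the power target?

Set Φ(δ − 1.645) = 0.8; then δ − 1.645 = Φ⁻¹(0.8) = 0.842, giving δ = 2.486.
δ = d·√n ⇒ n = (δ/d)² = (2.486 / 0.16)² = 241.51.
Round up to the next whole unit.

n = 242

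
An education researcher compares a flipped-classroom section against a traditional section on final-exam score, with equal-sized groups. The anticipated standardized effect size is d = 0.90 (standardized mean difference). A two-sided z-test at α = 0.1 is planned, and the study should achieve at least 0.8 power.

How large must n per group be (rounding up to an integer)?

Set Φ(δ − 1.645) = 0.8; then δ − 1.645 = Φ⁻¹(0.8) = 0.842, giving δ = 2.486.
(Ignoring the negligible lower-tail rejection probability gives the usual closed-form inversion.)
δ = d·√(n/2) ⇒ n = 2(δ/d)² = 2 × (2.486 / 0.90)² = 15.27.
Rounding up, n = 16 per group.

n = 16 per group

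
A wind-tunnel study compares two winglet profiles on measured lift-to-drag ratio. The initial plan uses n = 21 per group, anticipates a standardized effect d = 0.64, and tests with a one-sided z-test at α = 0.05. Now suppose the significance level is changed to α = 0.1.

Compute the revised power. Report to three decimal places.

Power ≈ 0.786

δ = d·√(n/2) = 0.64 × √(21/2) = 2.0738 (unchanged). New critical value: z_{0.1} = 1.282.
Revised power = P(Z > 1.282 − δ) = Φ(0.792) = 0.7859.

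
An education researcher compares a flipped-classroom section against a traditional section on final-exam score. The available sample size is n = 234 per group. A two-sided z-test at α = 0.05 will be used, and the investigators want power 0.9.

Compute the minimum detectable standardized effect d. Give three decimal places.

d ≈ 0.300

Need Φ(δ − 1.960) = 0.9, so δ = 1.960 + 1.282 = 3.242.
(The second rejection-region term Φ(−δ − z_{α/2}) is negligible and dropped.)
δ = d·√(n/2) ⇒ d = δ/√(n/2) = 3.242/√(234/2) = 0.2997.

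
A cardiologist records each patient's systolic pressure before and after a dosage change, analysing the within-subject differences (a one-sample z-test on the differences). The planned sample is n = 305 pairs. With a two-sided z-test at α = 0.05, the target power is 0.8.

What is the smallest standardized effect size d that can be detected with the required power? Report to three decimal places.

d ≈ 0.160

Need Φ(δ − 1.960) = 0.8, so δ = 1.960 + 0.842 = 2.802.
(The second rejection-region term Φ(−δ − z_{α/2}) is negligible and dropped.)
δ = d·√n ⇒ d = δ/√n = 2.802/√305 = 0.1604.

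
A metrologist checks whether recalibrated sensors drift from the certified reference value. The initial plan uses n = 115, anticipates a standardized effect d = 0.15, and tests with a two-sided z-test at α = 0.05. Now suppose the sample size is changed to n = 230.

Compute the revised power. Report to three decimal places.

Power ≈ 0.624

With n = 230: δ = d·√n = 0.15 × √230 = 2.2749. Critical value z_{0.025} = 1.960.
Revised power = Φ(δ − 1.960) + Φ(−δ − 1.960) = Φ(0.315) + Φ(-4.235) = 0.6236 + 0.0000 = 0.6236.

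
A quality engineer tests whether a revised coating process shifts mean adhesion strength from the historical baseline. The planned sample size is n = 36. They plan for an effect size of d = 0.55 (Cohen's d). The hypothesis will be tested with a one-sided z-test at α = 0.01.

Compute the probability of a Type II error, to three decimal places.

β ≈ 0.165

Noncentrality parameter: δ = d·√n = 0.55 × √36 = 3.3000
One-sided α = 0.01 → critical value z_{0.01} = 2.326.
Power = P(Z > 2.326 − δ) = Φ(0.974) = 0.8349.
Type II error: β = 1 − power = 1 − 0.8349 = 0.1651.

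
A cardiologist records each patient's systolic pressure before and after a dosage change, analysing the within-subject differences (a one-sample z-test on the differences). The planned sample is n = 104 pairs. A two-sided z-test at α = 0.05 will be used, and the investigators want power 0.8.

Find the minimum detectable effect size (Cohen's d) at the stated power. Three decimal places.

Need Φ(δ − 1.960) = 0.8, so δ = 1.960 + 0.842 = 2.802.
(The second rejection-region term Φ(−δ − z_{α/2}) is negligible and dropped.)
δ = d·√n ⇒ d = δ/√n = 2.802/√104 = 0.2747.

d ≈ 0.275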